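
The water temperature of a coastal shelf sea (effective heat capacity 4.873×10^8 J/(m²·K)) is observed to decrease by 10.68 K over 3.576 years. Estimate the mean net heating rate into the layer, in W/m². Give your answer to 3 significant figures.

Areal heat capacity C = 4.873×10^8 J/(m²·K) (given).
Required heat per unit area: Q = C ΔT = 4.87×10^8 × -10.68 = -5.20×10^9 J/m².
Flux F = Q / Δt = -5.20×10^9 / 1.13×10^8 s = -46.1 W/m².

-46.1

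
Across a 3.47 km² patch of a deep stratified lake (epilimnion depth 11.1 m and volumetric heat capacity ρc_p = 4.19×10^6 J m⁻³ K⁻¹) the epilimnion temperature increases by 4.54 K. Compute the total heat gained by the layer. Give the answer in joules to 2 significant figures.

7.3×10^14 J

Areal heat capacity C = ρc_p × D = 4.19×10^6 × 11.1 = 4.65×10^7 J m⁻² K⁻¹.
Heat per unit area: q = C ΔT = 4.65×10^7 × 4.54 = 2.11×10^8 J/m².
Total heat: Q = q × A = 2.11×10^8 × (3.47 × 10⁶ m²) = 7.33×10^14 J.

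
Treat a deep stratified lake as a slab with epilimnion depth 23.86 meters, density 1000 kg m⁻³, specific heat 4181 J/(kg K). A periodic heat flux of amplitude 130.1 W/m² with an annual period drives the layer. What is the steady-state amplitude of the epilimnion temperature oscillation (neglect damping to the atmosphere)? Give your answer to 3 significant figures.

6.55 K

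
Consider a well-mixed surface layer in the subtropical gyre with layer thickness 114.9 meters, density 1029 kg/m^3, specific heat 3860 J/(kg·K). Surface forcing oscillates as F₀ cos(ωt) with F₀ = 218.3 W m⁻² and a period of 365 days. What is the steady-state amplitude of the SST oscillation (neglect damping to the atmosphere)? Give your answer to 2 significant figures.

Areal heat capacity C = ρ c_p D = 1029 × 3860 × 114.9 = 4.56×10^8 J/(m^2 K).
Angular frequency ω = 2π / T = 2π / 3.15×10^7 s = 1.99×10^-7 s⁻¹.
Cω = 4.56×10^8 × 1.99×10^-7 = 90.9 W/(m²·K).
Amplitude A = F₀ / (Cω) = 218.3 / 90.9 = 2.40 K.

2.4 K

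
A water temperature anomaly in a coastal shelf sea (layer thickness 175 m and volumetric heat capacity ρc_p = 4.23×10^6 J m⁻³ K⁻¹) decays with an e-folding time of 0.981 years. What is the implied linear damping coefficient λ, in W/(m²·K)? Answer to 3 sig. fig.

Areal heat capacity C = ρc_p × D = 4.23×10^6 × 175 = 7.40×10^8 J m⁻² K⁻¹.
τ = 0.981 years = 3.10×10^7 s.
λ = C / τ = 7.40×10^8 / 3.10×10^7 = 23.9 W/(m²·K).

23.9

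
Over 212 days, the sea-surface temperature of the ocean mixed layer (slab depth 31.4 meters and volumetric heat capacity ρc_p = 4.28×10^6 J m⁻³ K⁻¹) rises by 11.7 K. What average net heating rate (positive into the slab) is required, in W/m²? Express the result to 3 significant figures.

85.8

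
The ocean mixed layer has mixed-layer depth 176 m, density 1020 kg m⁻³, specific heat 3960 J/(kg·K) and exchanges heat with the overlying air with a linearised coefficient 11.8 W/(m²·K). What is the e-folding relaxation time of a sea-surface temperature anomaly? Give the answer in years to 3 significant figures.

1.91 years

Areal heat capacity C = ρ c_p D = 1020 × 3960 × 176 = 7.11×10^8 J/(m^2 K).
Relaxation time τ = C / λ = 7.11×10^8 / 11.8 = 6.02×10^7 s.
In years: 6.02×10^7 s / (3.156×10^7 s/year) = 1.91 years.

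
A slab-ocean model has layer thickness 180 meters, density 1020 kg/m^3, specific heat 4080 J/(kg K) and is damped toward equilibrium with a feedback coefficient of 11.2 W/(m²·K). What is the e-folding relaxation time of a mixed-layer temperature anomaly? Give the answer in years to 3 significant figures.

2.12 years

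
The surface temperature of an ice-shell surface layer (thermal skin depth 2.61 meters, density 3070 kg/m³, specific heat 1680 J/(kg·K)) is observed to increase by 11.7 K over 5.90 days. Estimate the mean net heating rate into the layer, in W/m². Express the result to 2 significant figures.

Areal heat capacity C = ρ c_p D = 3070 × 1680 × 2.61 = 1.35×10^7 J/(m²·K).
Required heat per unit area: Q = C ΔT = 1.35×10^7 × 11.7 = 1.57×10^8 J/m².
Flux F = Q / Δt = 1.57×10^8 / 5.10×10^5 s = 309 W/m².

310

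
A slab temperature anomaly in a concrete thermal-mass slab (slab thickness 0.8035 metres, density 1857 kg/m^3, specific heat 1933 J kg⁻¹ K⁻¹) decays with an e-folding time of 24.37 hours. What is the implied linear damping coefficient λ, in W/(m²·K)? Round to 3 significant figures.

Areal heat capacity C = ρ c_p D = 1857 × 1933 × 0.8035 = 2.88×10^6 J/(m^2 K).
τ = 24.37 hours = 87700 s.
λ = C / τ = 2.88×10^6 / 87700 = 32.9 W/(m²·K).

32.9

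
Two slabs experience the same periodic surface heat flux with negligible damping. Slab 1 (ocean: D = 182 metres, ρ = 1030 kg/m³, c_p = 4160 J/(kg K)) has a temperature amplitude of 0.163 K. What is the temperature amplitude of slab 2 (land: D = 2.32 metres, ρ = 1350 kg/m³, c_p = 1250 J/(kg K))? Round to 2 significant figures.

32 K

C_ocean = 7.80×10^8 J/(m²·K); C_land = 3.92×10^6 J/(m²·K).
A ∝ 1/C ⇒ A_land = A_ocean × C_ocean/C_land = 0.163 × 199 = 32.5 K.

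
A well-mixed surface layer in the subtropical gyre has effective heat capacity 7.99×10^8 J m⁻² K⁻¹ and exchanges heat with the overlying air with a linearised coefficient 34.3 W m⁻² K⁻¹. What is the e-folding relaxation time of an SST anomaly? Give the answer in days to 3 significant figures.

Areal heat capacity C = 7.99×10^8 J m⁻² K⁻¹ (given).
Relaxation time τ = C / λ = 7.99×10^8 / 34.3 = 2.33×10^7 s.
In days: 2.33×10^7 s / (86400 s/day) = 270 days.

270 days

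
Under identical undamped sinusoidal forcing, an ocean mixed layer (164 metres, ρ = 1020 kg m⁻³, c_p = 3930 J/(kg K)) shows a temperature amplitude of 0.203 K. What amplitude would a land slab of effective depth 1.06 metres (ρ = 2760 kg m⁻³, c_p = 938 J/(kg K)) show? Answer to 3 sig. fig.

C_ocean = 6.57×10^8 J/(m²·K); C_land = 2.74×10^6 J/(m²·K).
A ∝ 1/C ⇒ A_land = A_ocean × C_ocean/C_land = 0.203 × 240 = 48.6 K.

48.6 K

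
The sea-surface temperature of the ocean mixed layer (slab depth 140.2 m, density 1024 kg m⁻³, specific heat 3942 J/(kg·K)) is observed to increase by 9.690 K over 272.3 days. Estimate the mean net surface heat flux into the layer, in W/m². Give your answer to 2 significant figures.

Areal heat capacity C = ρ c_p D = 1024 × 3942 × 140.2 = 5.66×10^8 J/(m^2 K).
Required heat per unit area: Q = C ΔT = 5.66×10^8 × 9.690 = 5.48×10^9 J/m².
Flux F = Q / Δt = 5.48×10^9 / 2.35×10^7 s = 233 W/m².

230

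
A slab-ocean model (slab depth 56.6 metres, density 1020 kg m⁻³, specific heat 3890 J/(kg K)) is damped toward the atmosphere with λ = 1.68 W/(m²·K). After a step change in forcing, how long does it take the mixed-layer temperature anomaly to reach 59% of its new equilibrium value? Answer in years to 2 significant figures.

3.8 years

Areal heat capacity C = ρ c_p D = 1020 × 3890 × 56.6 = 2.25×10^8 J m⁻² K⁻¹.
τ = C / λ = 2.25×10^8 / 1.68 = 1.34×10^8 s.
Fraction reached: 1 − e^(−t/τ) = 0.59 ⇒ t = −τ ln(1 − 0.59) = τ × 0.892.
t = 1.19×10^8 s = 3.78 years.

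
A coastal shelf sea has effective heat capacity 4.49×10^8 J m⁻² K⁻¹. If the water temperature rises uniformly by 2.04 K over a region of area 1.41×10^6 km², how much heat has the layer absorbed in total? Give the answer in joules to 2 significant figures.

Areal heat capacity C = 4.49×10^8 J m⁻² K⁻¹ (given).
Heat per unit area: q = C ΔT = 4.49×10^8 × 2.04 = 9.16×10^8 J/m².
Total heat: Q = q × A = 9.16×10^8 × (1.41×10^6 × 10⁶ m²) = 1.29×10^21 J.

1.3×10^21 J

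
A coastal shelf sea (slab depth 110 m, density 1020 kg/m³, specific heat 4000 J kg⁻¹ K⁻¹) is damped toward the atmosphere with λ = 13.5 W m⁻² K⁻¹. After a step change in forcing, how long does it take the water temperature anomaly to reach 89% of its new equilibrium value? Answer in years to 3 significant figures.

Areal heat capacity C = ρ c_p D = 1020 × 4000 × 110 = 4.49×10^8 J/(m²·K).
τ = C / λ = 4.49×10^8 / 13.5 = 3.32×10^7 s.
Fraction reached: 1 − e^(−t/τ) = 0.89 ⇒ t = −τ ln(1 − 0.89) = τ × 2.21.
t = 7.34×10^7 s = 2.33 years.

2.33 years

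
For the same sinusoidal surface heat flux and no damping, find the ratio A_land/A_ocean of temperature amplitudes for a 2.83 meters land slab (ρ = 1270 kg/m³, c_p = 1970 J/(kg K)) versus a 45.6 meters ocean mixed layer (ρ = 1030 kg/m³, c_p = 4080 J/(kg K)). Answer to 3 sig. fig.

C_ocean = 1030 × 4080 × 45.6 = 1.92×10^8 J/(m²·K).
C_land = 1270 × 1970 × 2.83 = 7.08×10^6 J/(m²·K).
Undamped amplitude ∝ 1/C, so A_land/A_ocean = C_ocean/C_land = 27.1.

27.1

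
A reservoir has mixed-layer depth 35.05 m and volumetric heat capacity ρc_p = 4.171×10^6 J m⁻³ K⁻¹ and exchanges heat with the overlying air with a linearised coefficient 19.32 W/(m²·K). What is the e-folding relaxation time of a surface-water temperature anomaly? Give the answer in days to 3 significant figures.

Areal heat capacity C = ρc_p × D = 4.171×10^6 × 35.05 = 1.46×10^8 J/(m²·K).
Relaxation time τ = C / λ = 1.46×10^8 / 19.32 = 7.57×10^6 s.
In days: 7.57×10^6 s / (86400 s/day) = 87.6 days.

87.6 days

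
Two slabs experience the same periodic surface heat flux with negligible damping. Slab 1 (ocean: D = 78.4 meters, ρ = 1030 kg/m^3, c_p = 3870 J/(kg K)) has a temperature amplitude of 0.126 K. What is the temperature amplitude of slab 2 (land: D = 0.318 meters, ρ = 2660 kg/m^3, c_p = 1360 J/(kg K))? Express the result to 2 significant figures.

C_ocean = 3.13×10^8 J/(m²·K); C_land = 1.15×10^6 J/(m²·K).
A ∝ 1/C ⇒ A_land = A_ocean × C_ocean/C_land = 0.126 × 272 = 34.2 K.

34 K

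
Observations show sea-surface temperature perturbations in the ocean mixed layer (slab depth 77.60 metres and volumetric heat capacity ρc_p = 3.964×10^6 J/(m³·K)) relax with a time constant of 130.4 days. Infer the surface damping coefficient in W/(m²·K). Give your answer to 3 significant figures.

27.3

Areal heat capacity C = ρc_p × D = 3.964×10^6 × 77.60 = 3.08×10^8 J/(m^2 K).
τ = 130.4 days = 1.13×10^7 s.
λ = C / τ = 3.08×10^8 / 1.13×10^7 = 27.3 W/(m²·K).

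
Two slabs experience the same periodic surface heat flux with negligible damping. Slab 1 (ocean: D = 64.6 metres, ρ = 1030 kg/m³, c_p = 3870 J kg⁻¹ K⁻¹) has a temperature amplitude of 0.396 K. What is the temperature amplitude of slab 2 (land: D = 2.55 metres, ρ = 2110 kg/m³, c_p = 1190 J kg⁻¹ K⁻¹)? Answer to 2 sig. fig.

16 K

C_ocean = 2.58×10^8 J/(m²·K); C_land = 6.40×10^6 J/(m²·K).
A ∝ 1/C ⇒ A_land = A_ocean × C_ocean/C_land = 0.396 × 40.2 = 15.9 K.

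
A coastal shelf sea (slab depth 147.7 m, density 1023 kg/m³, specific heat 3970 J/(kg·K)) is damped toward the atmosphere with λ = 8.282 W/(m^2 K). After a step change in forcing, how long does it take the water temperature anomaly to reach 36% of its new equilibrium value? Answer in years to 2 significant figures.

1.0 years

Areal heat capacity C = ρ c_p D = 1023 × 3970 × 147.7 = 6.00×10^8 J/(m²·K).
τ = C / λ = 6.00×10^8 / 8.282 = 7.24×10^7 s.
Fraction reached: 1 − e^(−t/τ) = 0.36 ⇒ t = −τ ln(1 − 0.36) = τ × 0.446.
t = 3.23×10^7 s = 1.02 years.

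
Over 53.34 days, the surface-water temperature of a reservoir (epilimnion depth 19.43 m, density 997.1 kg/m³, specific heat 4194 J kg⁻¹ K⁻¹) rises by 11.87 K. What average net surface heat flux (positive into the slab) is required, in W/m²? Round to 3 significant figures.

Areal heat capacity C = ρ c_p D = 997.1 × 4194 × 19.43 = 8.13×10^7 J/(m^2 K).
Required heat per unit area: Q = C ΔT = 8.13×10^7 × 11.87 = 9.64×10^8 J/m².
Flux F = Q / Δt = 9.64×10^8 / 4.61×10^6 s = 209 W/m².

209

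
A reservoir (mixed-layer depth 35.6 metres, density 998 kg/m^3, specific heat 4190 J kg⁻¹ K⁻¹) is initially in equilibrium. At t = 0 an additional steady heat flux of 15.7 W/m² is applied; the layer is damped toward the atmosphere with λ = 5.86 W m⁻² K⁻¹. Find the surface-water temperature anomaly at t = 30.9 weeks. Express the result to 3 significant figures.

1.40 K

Areal heat capacity C = ρ c_p D = 998 × 4190 × 35.6 = 1.49×10^8 J/(m^2 K).
τ = C / λ = 1.49×10^8 / 5.86 = 2.54×10^7 s.
Equilibrium anomaly ΔT_eq = F / λ = 15.7 / 5.86 = 2.68 K.
t = 30.9 weeks = 1.87×10^7 s, so t/τ = 0.736.
ΔT(t) = ΔT_eq (1 − e^(−t/τ)) = 2.68 × (1 − e^−0.736) = 1.40 K.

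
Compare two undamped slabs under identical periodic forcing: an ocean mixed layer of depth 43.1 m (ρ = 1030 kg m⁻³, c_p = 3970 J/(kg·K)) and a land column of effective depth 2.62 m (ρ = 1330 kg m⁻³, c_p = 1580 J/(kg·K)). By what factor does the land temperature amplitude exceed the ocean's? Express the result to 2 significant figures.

C_ocean = 1030 × 3970 × 43.1 = 1.76×10^8 J/(m²·K).
C_land = 1330 × 1580 × 2.62 = 5.51×10^6 J/(m²·K).
Undamped amplitude ∝ 1/C, so A_land/A_ocean = C_ocean/C_land = 32.0.

32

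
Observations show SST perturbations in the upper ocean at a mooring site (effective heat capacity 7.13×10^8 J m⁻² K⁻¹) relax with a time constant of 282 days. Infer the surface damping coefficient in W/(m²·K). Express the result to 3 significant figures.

29.3

Areal heat capacity C = 7.13×10^8 J m⁻² K⁻¹ (given).
τ = 282 days = 2.44×10^7 s.
λ = C / τ = 7.13×10^8 / 2.44×10^7 = 29.3 W/(m²·K).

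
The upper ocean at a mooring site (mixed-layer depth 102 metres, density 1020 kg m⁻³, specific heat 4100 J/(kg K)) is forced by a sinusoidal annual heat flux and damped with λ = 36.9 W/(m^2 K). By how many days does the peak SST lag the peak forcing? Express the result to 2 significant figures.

67 days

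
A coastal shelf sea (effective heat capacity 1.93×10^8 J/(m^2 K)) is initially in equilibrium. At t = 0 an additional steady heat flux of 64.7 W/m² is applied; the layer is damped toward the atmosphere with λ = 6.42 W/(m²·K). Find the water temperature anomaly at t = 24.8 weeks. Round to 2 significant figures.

Areal heat capacity C = 1.93×10^8 J/(m^2 K) (given).
τ = C / λ = 1.93×10^8 / 6.42 = 3.01×10^7 s.
Equilibrium anomaly ΔT_eq = F / λ = 64.7 / 6.42 = 10.1 K.
t = 24.8 weeks = 1.50×10^7 s, so t/τ = 0.499.
ΔT(t) = ΔT_eq (1 − e^(−t/τ)) = 10.1 × (1 − e^−0.499) = 3.96 K.

4.0 K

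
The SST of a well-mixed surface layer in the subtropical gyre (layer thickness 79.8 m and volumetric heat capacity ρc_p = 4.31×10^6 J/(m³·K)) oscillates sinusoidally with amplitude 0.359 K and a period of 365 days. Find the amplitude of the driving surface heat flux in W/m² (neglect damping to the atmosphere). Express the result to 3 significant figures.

Areal heat capacity C = ρc_p × D = 4.31×10^6 × 79.8 = 3.44×10^8 J m⁻² K⁻¹.
ω = 2π / 3.15×10^7 s = 1.99×10^-7 s⁻¹.
Cω = 3.44×10^8 × 1.99×10^-7 = 68.5 W/(m²·K).
F₀ = A × Cω = 0.359 × 68.5 = 24.6 W/m².

24.6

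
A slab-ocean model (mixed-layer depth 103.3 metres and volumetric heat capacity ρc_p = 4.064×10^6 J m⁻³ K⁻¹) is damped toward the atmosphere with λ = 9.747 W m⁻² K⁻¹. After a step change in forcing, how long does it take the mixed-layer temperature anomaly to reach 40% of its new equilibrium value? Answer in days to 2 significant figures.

Areal heat capacity C = ρc_p × D = 4.064×10^6 × 103.3 = 4.20×10^8 J/(m^2 K).
τ = C / λ = 4.20×10^8 / 9.747 = 4.31×10^7 s.
Fraction reached: 1 − e^(−t/τ) = 0.40 ⇒ t = −τ ln(1 − 0.40) = τ × 0.511.
t = 2.20×10^7 s = 255 days.

250 days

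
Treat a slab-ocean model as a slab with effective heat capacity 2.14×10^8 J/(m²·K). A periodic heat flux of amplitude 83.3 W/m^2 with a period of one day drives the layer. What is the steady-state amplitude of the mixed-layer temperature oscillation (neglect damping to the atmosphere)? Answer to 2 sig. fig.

0.0054 K

Areal heat capacity C = 2.14×10^8 J/(m²·K) (given).
Angular frequency ω = 2π / T = 2π / 86400 s = 7.27×10^-5 s⁻¹.
Cω = 2.14×10^8 × 7.27×10^-5 = 15600 W/(m²·K).
Amplitude A = F₀ / (Cω) = 83.3 / 15600 = 0.00535 K.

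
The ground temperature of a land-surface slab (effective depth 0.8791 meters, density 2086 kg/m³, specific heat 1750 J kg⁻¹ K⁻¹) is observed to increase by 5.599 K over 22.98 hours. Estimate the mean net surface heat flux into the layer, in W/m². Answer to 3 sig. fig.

Areal heat capacity C = ρ c_p D = 2086 × 1750 × 0.8791 = 3.21×10^6 J m⁻² K⁻¹.
Required heat per unit area: Q = C ΔT = 3.21×10^6 × 5.599 = 1.80×10^7 J/m².
Flux F = Q / Δt = 1.80×10^7 / 82700 s = 217 W/m².

217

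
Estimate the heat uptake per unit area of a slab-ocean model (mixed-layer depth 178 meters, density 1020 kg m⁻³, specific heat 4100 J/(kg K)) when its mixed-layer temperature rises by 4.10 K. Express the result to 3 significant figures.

3.05×10^9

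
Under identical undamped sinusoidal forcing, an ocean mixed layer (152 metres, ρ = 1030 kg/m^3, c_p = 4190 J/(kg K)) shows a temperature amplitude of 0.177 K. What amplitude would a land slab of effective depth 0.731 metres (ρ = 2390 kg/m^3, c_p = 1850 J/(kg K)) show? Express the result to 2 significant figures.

36 K

C_ocean = 6.56×10^8 J/(m²·K); C_land = 3.23×10^6 J/(m²·K).
A ∝ 1/C ⇒ A_land = A_ocean × C_ocean/C_land = 0.177 × 203 = 35.9 K.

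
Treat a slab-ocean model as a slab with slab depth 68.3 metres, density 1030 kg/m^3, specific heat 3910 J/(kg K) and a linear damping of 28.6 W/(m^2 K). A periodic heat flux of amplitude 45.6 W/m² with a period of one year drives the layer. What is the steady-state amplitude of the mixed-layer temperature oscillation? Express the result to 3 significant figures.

Areal heat capacity C = ρ c_p D = 1030 × 3910 × 68.3 = 2.75×10^8 J m⁻² K⁻¹.
Angular frequency ω = 2π / T = 2π / 3.15×10^7 s = 1.99×10^-7 s⁻¹.
√((Cω)² + λ²) = √((54.8)² + 28.6²) = 61.8 W/(m²·K).
Amplitude A = F₀ / √((Cω)²+λ²) = 45.6 / 61.8 = 0.738 K.

0.738 K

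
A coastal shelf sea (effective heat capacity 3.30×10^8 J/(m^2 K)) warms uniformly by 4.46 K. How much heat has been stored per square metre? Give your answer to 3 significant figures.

Areal heat capacity C = 3.30×10^8 J/(m^2 K) (given).
ΔQ = C ΔT = 3.30×10^8 × 4.46 = 1.47×10^9 J/m².

1.47×10^9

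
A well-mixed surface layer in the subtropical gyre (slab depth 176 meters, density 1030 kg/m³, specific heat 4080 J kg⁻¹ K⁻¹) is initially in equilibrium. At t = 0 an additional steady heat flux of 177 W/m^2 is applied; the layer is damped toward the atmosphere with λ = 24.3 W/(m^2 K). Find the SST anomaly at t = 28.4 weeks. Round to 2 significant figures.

Areal heat capacity C = ρ c_p D = 1030 × 4080 × 176 = 7.40×10^8 J/(m^2 K).
τ = C / λ = 7.40×10^8 / 24.3 = 3.04×10^7 s.
Equilibrium anomaly ΔT_eq = F / λ = 177 / 24.3 = 7.28 K.
t = 28.4 weeks = 1.72×10^7 s, so t/τ = 0.564.
ΔT(t) = ΔT_eq (1 − e^(−t/τ)) = 7.28 × (1 − e^−0.564) = 3.14 K.

3.1 K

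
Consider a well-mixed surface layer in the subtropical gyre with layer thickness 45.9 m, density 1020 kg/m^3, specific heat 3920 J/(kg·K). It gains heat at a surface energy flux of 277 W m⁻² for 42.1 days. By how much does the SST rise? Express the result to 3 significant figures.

5.49 K

Areal heat capacity C = ρ c_p D = 1020 × 3920 × 45.9 = 1.84×10^8 J m⁻² K⁻¹.
Net heat input Q = F Δt = 277 × (42.1 days × 86400 s/day) = 1.01×10^9 J/m².
ΔT = Q / C = 1.01×10^9 / 1.84×10^8 = 5.49 K.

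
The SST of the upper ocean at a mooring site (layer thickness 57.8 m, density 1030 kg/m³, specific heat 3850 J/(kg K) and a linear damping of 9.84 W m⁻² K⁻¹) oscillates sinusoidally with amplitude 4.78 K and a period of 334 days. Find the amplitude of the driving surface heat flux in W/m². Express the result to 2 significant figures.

240

Areal heat capacity C = ρ c_p D = 1030 × 3850 × 57.8 = 2.29×10^8 J/(m²·K).
ω = 2π / 2.89×10^7 s = 2.18×10^-7 s⁻¹.
√((Cω)² + λ²) = √((49.9)² + 9.84²) = 50.9 W/(m²·K).
F₀ = A × √((Cω)²+λ²) = 4.78 × 50.9 = 243 W/m².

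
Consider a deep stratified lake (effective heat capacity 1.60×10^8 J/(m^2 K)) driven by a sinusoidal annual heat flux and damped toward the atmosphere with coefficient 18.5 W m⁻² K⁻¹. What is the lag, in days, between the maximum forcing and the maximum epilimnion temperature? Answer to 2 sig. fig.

Areal heat capacity C = 1.60×10^8 J/(m^2 K) (given).
ω = 2π / 3.15×10^7 s = 1.99×10^-7 s⁻¹.
Phase lag φ = arctan(Cω/λ) = arctan(31.9/18.5) = 1.04 rad.
Time lag = φ / ω = 1.04 / 1.99×10^-7 = 5.24×10^6 s = 60.7 days.

61 days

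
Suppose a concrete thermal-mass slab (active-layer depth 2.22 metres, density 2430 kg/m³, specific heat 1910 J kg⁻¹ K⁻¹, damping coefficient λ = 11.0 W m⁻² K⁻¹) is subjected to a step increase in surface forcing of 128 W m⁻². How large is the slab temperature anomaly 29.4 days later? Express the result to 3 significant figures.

Areal heat capacity C = ρ c_p D = 2430 × 1910 × 2.22 = 1.03×10^7 J/(m^2 K).
τ = C / λ = 1.03×10^7 / 11.0 = 9.37×10^5 s.
Equilibrium anomaly ΔT_eq = F / λ = 128 / 11.0 = 11.6 K.
t = 29.4 days = 2.54×10^6 s, so t/τ = 2.71.
ΔT(t) = ΔT_eq (1 − e^(−t/τ)) = 11.6 × (1 − e^−2.71) = 10.9 K.

10.9 K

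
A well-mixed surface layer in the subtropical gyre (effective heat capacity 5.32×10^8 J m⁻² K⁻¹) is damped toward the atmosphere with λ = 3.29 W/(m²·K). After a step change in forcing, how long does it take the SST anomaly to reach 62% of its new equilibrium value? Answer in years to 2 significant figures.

Areal heat capacity C = 5.32×10^8 J m⁻² K⁻¹ (given).
τ = C / λ = 5.32×10^8 / 3.29 = 1.62×10^8 s.
Fraction reached: 1 − e^(−t/τ) = 0.62 ⇒ t = −τ ln(1 − 0.62) = τ × 0.968.
t = 1.56×10^8 s = 4.96 years.

5.0 years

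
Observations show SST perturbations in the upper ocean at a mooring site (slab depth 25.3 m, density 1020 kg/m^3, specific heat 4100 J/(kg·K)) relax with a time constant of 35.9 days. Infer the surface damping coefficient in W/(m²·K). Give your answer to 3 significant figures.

Areal heat capacity C = ρ c_p D = 1020 × 4100 × 25.3 = 1.06×10^8 J m⁻² K⁻¹.
τ = 35.9 days = 3.10×10^6 s.
λ = C / τ = 1.06×10^8 / 3.10×10^6 = 34.1 W/(m²·K).

34.1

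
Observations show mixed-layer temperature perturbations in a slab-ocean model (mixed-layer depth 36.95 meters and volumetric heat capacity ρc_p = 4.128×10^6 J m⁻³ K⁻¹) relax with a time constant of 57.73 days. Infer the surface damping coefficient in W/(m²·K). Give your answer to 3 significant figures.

30.6

Areal heat capacity C = ρc_p × D = 4.128×10^6 × 36.95 = 1.53×10^8 J m⁻² K⁻¹.
τ = 57.73 days = 4.99×10^6 s.
λ = C / τ = 1.53×10^8 / 4.99×10^6 = 30.6 W/(m²·K).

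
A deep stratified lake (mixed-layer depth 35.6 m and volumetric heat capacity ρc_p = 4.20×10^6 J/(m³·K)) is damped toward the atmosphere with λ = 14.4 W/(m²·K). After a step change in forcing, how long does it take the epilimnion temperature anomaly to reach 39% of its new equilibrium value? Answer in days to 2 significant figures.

Areal heat capacity C = ρc_p × D = 4.20×10^6 × 35.6 = 1.50×10^8 J/(m²·K).
τ = C / λ = 1.50×10^8 / 14.4 = 1.04×10^7 s.
Fraction reached: 1 − e^(−t/τ) = 0.39 ⇒ t = −τ ln(1 − 0.39) = τ × 0.494.
t = 5.13×10^6 s = 59.4 days.

59 days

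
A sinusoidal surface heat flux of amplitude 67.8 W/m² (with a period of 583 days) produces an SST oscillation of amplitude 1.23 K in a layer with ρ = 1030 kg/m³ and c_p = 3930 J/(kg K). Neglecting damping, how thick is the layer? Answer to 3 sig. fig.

ω = 2π / 5.04×10^7 s = 1.25×10^-7 s⁻¹.
Required C = F₀ / (A ω) = 67.8 / (1.23 × 1.25×10^-7) = 4.42×10^8 J/(m²·K).
D = C / (ρ c_p) = 4.42×10^8 / (1030 × 3930) = 109 m.

109 m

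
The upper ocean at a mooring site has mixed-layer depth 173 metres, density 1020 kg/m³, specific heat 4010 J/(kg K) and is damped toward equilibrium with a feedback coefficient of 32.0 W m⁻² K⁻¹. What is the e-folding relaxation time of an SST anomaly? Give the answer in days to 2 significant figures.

260 days

Areal heat capacity C = ρ c_p D = 1020 × 4010 × 173 = 7.08×10^8 J/(m²·K).
Relaxation time τ = C / λ = 7.08×10^8 / 32.0 = 2.21×10^7 s.
In days: 2.21×10^7 s / (86400 s/day) = 256 days.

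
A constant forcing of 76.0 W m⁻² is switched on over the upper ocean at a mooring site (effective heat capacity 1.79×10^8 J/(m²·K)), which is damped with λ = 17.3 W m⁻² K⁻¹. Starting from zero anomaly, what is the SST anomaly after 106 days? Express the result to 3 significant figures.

Areal heat capacity C = 1.79×10^8 J/(m²·K) (given).
τ = C / λ = 1.79×10^8 / 17.3 = 1.03×10^7 s.
Equilibrium anomaly ΔT_eq = F / λ = 76.0 / 17.3 = 4.39 K.
t = 106 days = 9.16×10^6 s, so t/τ = 0.885.
ΔT(t) = ΔT_eq (1 − e^(−t/τ)) = 4.39 × (1 − e^−0.885) = 2.58 K.

2.58 K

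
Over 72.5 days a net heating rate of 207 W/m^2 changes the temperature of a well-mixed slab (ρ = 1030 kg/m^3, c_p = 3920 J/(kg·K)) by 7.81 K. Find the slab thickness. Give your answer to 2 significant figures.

41 m

Heat input Q = F Δt = 207 × 6.26×10^6 s = 1.30×10^9 J/m².
Required areal heat capacity C = Q / ΔT = 1.66×10^8 J/(m²·K).
Depth D = C / (ρ c_p) = 1.66×10^8 / (1030 × 3920) = 41.1 m.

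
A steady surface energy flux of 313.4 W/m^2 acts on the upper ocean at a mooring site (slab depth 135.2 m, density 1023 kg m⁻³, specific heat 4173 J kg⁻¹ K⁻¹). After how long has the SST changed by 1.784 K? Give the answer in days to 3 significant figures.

38.0 days

Areal heat capacity C = ρ c_p D = 1023 × 4173 × 135.2 = 5.77×10^8 J/(m²·K).
Time required: Δt = C ΔT / F = 5.77×10^8 × 1.784 / 313.4 = 3.29×10^6 s.
In days: 3.29×10^6 s / (86400 s/day) = 38.0 days.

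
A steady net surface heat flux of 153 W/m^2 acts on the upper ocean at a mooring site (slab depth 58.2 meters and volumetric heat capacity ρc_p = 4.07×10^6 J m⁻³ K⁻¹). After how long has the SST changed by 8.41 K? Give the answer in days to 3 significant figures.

Areal heat capacity C = ρc_p × D = 4.07×10^6 × 58.2 = 2.37×10^8 J/(m^2 K).
Time required: Δt = C ΔT / F = 2.37×10^8 × 8.41 / 153 = 1.30×10^7 s.
In days: 1.30×10^7 s / (86400 s/day) = 151 days.

151 days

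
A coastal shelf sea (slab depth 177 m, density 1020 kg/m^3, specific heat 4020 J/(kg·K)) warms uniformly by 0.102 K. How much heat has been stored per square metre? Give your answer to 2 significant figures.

7.4×10^7

Areal heat capacity C = ρ c_p D = 1020 × 4020 × 177 = 7.26×10^8 J/(m^2 K).
ΔQ = C ΔT = 7.26×10^8 × 0.102 = 7.40×10^7 J/m².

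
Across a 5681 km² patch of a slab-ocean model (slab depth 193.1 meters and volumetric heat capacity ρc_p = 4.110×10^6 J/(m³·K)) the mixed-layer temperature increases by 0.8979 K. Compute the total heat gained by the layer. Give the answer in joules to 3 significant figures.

4.05×10^18 J

Areal heat capacity C = ρc_p × D = 4.110×10^6 × 193.1 = 7.94×10^8 J m⁻² K⁻¹.
Heat per unit area: q = C ΔT = 7.94×10^8 × 0.8979 = 7.13×10^8 J/m².
Total heat: Q = q × A = 7.13×10^8 × (5681 × 10⁶ m²) = 4.05×10^18 J.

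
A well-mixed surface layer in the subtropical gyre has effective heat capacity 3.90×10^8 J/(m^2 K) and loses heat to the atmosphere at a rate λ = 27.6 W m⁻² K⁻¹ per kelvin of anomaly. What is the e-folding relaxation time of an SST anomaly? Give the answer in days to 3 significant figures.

164 days

Areal heat capacity C = 3.90×10^8 J/(m^2 K) (given).
Relaxation time τ = C / λ = 3.90×10^8 / 27.6 = 1.41×10^7 s.
In days: 1.41×10^7 s / (86400 s/day) = 164 days.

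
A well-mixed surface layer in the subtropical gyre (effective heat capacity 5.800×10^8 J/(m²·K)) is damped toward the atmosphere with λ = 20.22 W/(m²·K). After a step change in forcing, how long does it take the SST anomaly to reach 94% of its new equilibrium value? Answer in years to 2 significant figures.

Areal heat capacity C = 5.800×10^8 J/(m²·K) (given).
τ = C / λ = 5.80×10^8 / 20.22 = 2.87×10^7 s.
Fraction reached: 1 − e^(−t/τ) = 0.94 ⇒ t = −τ ln(1 − 0.94) = τ × 2.81.
t = 8.07×10^7 s = 2.56 years.

2.6 years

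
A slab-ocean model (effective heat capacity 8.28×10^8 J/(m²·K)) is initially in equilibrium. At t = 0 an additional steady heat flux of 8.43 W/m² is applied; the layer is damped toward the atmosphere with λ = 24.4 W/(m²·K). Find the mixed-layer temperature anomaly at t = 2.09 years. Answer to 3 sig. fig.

0.296 K

Areal heat capacity C = 8.28×10^8 J/(m²·K) (given).
τ = C / λ = 8.28×10^8 / 24.4 = 3.39×10^7 s.
Equilibrium anomaly ΔT_eq = F / λ = 8.43 / 24.4 = 0.345 K.
t = 2.09 years = 6.60×10^7 s, so t/τ = 1.94.
ΔT(t) = ΔT_eq (1 − e^(−t/τ)) = 0.345 × (1 − e^−1.94) = 0.296 K.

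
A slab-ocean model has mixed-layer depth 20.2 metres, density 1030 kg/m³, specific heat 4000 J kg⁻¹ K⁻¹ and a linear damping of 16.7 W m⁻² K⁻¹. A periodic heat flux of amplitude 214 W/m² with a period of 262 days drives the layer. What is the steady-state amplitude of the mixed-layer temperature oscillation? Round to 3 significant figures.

Areal heat capacity C = ρ c_p D = 1030 × 4000 × 20.2 = 8.32×10^7 J m⁻² K⁻¹.
Angular frequency ω = 2π / T = 2π / 2.26×10^7 s = 2.78×10^-7 s⁻¹.
√((Cω)² + λ²) = √((23.1)² + 16.7²) = 28.5 W/(m²·K).
Amplitude A = F₀ / √((Cω)²+λ²) = 214 / 28.5 = 7.51 K.

7.51 K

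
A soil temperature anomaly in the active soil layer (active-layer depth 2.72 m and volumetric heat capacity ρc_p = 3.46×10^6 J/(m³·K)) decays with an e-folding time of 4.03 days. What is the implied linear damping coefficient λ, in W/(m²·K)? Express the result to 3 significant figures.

27.0

Areal heat capacity C = ρc_p × D = 3.46×10^6 × 2.72 = 9.41×10^6 J/(m²·K).
τ = 4.03 days = 3.48×10^5 s.
λ = C / τ = 9.41×10^6 / 3.48×10^5 = 27.0 W/(m²·K).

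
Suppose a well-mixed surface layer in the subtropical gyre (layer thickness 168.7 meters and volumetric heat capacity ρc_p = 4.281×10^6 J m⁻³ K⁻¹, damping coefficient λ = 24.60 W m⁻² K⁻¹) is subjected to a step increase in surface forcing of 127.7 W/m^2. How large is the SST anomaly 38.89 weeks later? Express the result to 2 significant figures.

2.9 K

Areal heat capacity C = ρc_p × D = 4.281×10^6 × 168.7 = 7.22×10^8 J/(m²·K).
τ = C / λ = 7.22×10^8 / 24.60 = 2.94×10^7 s.
Equilibrium anomaly ΔT_eq = F / λ = 127.7 / 24.60 = 5.19 K.
t = 38.89 weeks = 2.35×10^7 s, so t/τ = 0.801.
ΔT(t) = ΔT_eq (1 − e^(−t/τ)) = 5.19 × (1 − e^−0.801) = 2.86 K.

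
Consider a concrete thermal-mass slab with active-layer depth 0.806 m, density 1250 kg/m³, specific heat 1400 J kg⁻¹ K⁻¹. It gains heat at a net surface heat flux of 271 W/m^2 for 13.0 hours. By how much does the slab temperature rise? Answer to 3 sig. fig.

8.99 K

Areal heat capacity C = ρ c_p D = 1250 × 1400 × 0.806 = 1.41×10^6 J/(m^2 K).
Net heat input Q = F Δt = 271 × (13.0 hours × 3600 s/hour) = 1.27×10^7 J/m².
ΔT = Q / C = 1.27×10^7 / 1.41×10^6 = 8.99 K.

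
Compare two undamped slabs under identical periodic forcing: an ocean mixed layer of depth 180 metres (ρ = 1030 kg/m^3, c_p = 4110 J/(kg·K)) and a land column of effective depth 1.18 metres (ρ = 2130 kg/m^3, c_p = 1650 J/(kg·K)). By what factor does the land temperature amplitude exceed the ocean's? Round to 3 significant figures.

184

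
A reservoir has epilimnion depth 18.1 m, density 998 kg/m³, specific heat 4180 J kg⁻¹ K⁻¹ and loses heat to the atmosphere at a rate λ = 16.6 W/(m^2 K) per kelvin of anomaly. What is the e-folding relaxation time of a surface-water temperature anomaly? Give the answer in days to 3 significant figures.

52.6 days

Areal heat capacity C = ρ c_p D = 998 × 4180 × 18.1 = 7.55×10^7 J m⁻² K⁻¹.
Relaxation time τ = C / λ = 7.55×10^7 / 16.6 = 4.55×10^6 s.
In days: 4.55×10^6 s / (86400 s/day) = 52.6 days.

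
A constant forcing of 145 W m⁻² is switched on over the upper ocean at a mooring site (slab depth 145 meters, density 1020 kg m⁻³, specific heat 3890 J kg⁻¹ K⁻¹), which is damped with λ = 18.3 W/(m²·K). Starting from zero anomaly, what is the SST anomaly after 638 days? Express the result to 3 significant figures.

6.55 K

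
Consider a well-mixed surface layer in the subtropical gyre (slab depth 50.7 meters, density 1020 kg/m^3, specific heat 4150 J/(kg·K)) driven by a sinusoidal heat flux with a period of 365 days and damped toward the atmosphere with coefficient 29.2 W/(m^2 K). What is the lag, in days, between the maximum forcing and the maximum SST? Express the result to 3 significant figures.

Areal heat capacity C = ρ c_p D = 1020 × 4150 × 50.7 = 2.15×10^8 J m⁻² K⁻¹.
ω = 2π / 3.15×10^7 s = 1.99×10^-7 s⁻¹.
Phase lag φ = arctan(Cω/λ) = arctan(42.8/29.2) = 0.972 rad.
Time lag = φ / ω = 0.972 / 1.99×10^-7 = 4.88×10^6 s = 56.4 days.

56.4 days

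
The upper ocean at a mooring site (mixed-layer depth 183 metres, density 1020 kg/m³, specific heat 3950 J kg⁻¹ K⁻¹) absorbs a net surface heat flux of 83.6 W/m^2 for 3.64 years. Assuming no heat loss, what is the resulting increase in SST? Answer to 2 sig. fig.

Areal heat capacity C = ρ c_p D = 1020 × 3950 × 183 = 7.37×10^8 J/(m^2 K).
Net heat input Q = F Δt = 83.6 × (3.64 years × 3.156×10^7 s/year) = 9.60×10^9 J/m².
ΔT = Q / C = 9.60×10^9 / 7.37×10^8 = 13.0 K.

13 K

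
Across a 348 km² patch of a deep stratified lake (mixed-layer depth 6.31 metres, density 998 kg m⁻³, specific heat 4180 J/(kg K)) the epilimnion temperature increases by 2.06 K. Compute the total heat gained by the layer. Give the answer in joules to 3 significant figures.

1.89×10^16 J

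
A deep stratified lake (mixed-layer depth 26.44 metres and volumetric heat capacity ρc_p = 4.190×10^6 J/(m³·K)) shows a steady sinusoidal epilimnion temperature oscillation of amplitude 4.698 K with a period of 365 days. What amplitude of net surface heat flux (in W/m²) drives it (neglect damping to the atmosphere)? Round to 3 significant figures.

Areal heat capacity C = ρc_p × D = 4.190×10^6 × 26.44 = 1.11×10^8 J/(m^2 K).
ω = 2π / 3.15×10^7 s = 1.99×10^-7 s⁻¹.
Cω = 1.11×10^8 × 1.99×10^-7 = 22.1 W/(m²·K).
F₀ = A × Cω = 4.698 × 22.1 = 104 W/m².

104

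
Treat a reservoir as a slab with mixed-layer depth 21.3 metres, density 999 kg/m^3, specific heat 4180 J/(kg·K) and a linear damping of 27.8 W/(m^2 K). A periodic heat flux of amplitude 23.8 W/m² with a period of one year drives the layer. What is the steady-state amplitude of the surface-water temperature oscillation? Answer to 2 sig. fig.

Areal heat capacity C = ρ c_p D = 999 × 4180 × 21.3 = 8.89×10^7 J/(m^2 K).
Angular frequency ω = 2π / T = 2π / 3.15×10^7 s = 1.99×10^-7 s⁻¹.
√((Cω)² + λ²) = √((17.7)² + 27.8²) = 33.0 W/(m²·K).
Amplitude A = F₀ / √((Cω)²+λ²) = 23.8 / 33.0 = 0.722 K.

0.72 K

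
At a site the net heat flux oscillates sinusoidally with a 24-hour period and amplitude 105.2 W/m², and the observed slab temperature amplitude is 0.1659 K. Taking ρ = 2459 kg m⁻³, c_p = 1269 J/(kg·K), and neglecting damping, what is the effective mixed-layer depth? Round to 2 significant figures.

ω = 2π / 86400 s = 7.27×10^-5 s⁻¹.
Required C = F₀ / (A ω) = 105.2 / (0.1659 × 7.27×10^-5) = 8.72×10^6 J/(m²·K).
D = C / (ρ c_p) = 8.72×10^6 / (2459 × 1269) = 2.79 m.

2.8 m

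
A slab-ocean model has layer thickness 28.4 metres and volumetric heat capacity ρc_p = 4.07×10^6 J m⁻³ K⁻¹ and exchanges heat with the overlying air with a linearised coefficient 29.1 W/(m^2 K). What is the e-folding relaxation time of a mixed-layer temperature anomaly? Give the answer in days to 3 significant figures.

46.0 days

Areal heat capacity C = ρc_p × D = 4.07×10^6 × 28.4 = 1.16×10^8 J/(m²·K).
Relaxation time τ = C / λ = 1.16×10^8 / 29.1 = 3.97×10^6 s.
In days: 3.97×10^6 s / (86400 s/day) = 46.0 days.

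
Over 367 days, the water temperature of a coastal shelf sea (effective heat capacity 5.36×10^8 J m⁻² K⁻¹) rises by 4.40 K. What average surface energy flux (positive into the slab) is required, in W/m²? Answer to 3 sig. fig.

74.4

Areal heat capacity C = 5.36×10^8 J m⁻² K⁻¹ (given).
Required heat per unit area: Q = C ΔT = 5.36×10^8 × 4.40 = 2.36×10^9 J/m².
Flux F = Q / Δt = 2.36×10^9 / 3.17×10^7 s = 74.4 W/m².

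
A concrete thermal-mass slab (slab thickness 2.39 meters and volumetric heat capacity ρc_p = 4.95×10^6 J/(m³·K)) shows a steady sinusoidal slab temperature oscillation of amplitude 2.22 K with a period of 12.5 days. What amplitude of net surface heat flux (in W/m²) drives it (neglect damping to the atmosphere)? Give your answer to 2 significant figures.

150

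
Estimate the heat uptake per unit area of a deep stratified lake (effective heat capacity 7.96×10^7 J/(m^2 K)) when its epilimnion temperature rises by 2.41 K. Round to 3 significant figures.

1.92×10^8

Areal heat capacity C = 7.96×10^7 J/(m^2 K) (given).
ΔQ = C ΔT = 7.96×10^7 × 2.41 = 1.92×10^8 J/m².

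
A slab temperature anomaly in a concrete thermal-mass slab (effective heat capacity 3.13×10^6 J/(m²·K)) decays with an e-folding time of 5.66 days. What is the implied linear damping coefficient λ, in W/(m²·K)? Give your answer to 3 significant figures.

Areal heat capacity C = 3.13×10^6 J/(m²·K) (given).
τ = 5.66 days = 4.89×10^5 s.
λ = C / τ = 3.13×10^6 / 4.89×10^5 = 6.40 W/(m²·K).

6.40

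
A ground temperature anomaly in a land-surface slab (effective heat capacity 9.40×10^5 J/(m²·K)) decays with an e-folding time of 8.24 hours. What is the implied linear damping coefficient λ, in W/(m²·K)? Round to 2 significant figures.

32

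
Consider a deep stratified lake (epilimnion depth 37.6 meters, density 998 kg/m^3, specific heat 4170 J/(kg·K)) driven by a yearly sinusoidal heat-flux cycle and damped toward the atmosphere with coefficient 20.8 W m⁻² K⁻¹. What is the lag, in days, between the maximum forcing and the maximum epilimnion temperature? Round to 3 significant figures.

57.1 days

Areal heat capacity C = ρ c_p D = 998 × 4170 × 37.6 = 1.56×10^8 J/(m^2 K).
ω = 2π / 3.15×10^7 s = 1.99×10^-7 s⁻¹.
Phase lag φ = arctan(Cω/λ) = arctan(31.2/20.8) = 0.982 rad.
Time lag = φ / ω = 0.982 / 1.99×10^-7 = 4.93×10^6 s = 57.1 days.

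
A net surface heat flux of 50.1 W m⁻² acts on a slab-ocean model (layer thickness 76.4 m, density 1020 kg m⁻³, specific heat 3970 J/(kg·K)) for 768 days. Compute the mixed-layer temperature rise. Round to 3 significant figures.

10.7 K

Areal heat capacity C = ρ c_p D = 1020 × 3970 × 76.4 = 3.09×10^8 J m⁻² K⁻¹.
Net heat input Q = F Δt = 50.1 × (768 days × 86400 s/day) = 3.32×10^9 J/m².
ΔT = Q / C = 3.32×10^9 / 3.09×10^8 = 10.7 K.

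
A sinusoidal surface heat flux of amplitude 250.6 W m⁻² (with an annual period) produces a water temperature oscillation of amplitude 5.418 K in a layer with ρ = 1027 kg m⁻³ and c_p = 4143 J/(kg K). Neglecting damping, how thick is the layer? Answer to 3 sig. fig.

54.6 m

ω = 2π / 3.15×10^7 s = 1.99×10^-7 s⁻¹.
Required C = F₀ / (A ω) = 250.6 / (5.418 × 1.99×10^-7) = 2.32×10^8 J/(m²·K).
D = C / (ρ c_p) = 2.32×10^8 / (1027 × 4143) = 54.6 m.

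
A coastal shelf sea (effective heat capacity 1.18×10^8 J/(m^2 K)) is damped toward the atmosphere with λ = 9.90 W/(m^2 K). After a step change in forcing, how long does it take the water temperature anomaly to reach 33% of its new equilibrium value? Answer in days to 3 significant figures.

55.2 days

Areal heat capacity C = 1.18×10^8 J/(m^2 K) (given).
τ = C / λ = 1.18×10^8 / 9.90 = 1.19×10^7 s.
Fraction reached: 1 − e^(−t/τ) = 0.33 ⇒ t = −τ ln(1 − 0.33) = τ × 0.400.
t = 4.77×10^6 s = 55.2 days.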